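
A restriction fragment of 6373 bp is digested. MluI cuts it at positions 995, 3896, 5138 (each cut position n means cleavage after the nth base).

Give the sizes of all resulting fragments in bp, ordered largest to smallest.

2901, 1242, 1235, 995 bp

Linear molecule, 3 cuts → 4 fragments:
  995 − 0 = 995 bp
  3896 − 995 = 2901 bp
  5138 − 3896 = 1242 bp
  6373 − 5138 = 1235 bp
Sorted largest to smallest: 2901, 1242, 1235, 995 bp.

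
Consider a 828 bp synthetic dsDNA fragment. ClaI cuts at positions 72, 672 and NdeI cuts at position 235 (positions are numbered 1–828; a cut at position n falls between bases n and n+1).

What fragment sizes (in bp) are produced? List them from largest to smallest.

Combined cut positions (sorted): 72, 235, 672.
Linear molecule, 3 cuts → 4 fragments:
  72 − 0 = 72 bp
  235 − 72 = 163 bp
  672 − 235 = 437 bp
  828 − 672 = 156 bp
Sorted largest to smallest: 437, 163, 156, 72 bp.

437, 163, 156, 72 bp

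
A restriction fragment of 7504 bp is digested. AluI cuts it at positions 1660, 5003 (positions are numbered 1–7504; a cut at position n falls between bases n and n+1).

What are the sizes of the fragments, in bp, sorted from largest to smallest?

3343, 2501, 1660 bp

Linear molecule, 2 cuts → 3 fragments:
  1660 − 0 = 1660 bp
  5003 − 1660 = 3343 bp
  7504 − 5003 = 2501 bp
Sorted largest to smallest: 3343, 2501, 1660 bp.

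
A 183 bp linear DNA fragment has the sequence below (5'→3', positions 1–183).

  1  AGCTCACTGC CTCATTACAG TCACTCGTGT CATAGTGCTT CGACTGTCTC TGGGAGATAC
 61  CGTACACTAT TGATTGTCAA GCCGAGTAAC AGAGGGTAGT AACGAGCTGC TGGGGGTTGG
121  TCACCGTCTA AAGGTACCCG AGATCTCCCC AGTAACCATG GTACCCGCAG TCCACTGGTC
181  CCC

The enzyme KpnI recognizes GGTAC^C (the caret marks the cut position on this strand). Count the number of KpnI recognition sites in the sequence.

GGTACC occurs starting at positions 133, 160.
KpnI cuts at 2 sites.

2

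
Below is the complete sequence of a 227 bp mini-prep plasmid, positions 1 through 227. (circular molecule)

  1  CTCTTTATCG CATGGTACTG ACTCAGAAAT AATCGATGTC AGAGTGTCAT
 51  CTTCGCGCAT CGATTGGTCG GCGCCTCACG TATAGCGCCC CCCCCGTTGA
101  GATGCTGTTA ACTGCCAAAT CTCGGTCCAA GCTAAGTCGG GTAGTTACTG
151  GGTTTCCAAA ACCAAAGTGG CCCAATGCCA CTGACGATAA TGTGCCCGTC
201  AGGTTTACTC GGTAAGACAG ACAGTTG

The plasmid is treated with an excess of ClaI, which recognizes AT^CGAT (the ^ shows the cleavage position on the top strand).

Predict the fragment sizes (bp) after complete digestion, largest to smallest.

ClaI sites (ATCGAT) start at positions 32, 59.
ClaI cuts after base 2 of each site, so after positions 33, 60.
Circular molecule, 2 cuts → 2 fragments:
  34–60 → 27 bp
  61–227 then 1–33 → 167 + 33 = 200 bp
Sorted largest to smallest: 200, 27 bp.

200, 27 bp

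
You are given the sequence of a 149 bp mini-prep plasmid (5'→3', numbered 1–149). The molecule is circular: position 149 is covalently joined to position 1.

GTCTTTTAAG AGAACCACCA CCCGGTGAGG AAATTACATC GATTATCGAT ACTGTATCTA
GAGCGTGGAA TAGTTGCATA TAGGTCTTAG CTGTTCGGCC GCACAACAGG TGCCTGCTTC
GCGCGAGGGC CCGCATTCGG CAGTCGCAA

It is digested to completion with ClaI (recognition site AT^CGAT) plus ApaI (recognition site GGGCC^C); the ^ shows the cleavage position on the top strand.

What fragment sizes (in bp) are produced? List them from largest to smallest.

85, 57, 7 bp

ClaI sites (ATCGAT) start at positions 38, 45.
ClaI cuts after base 2 of each site, so after positions 39, 46.
The ApaI site (GGGCCC) starts at position 127.
ApaI cuts after base 5 of each site (before the last base), so after position 131.
Combined cut positions: 39, 46, 131.
Circular molecule, 3 cuts → 3 fragments:
  40–46 → 7 bp
  47–131 → 85 bp
  132–149 then 1–39 → 18 + 39 = 57 bp
Sorted largest to smallest: 85, 57, 7 bp.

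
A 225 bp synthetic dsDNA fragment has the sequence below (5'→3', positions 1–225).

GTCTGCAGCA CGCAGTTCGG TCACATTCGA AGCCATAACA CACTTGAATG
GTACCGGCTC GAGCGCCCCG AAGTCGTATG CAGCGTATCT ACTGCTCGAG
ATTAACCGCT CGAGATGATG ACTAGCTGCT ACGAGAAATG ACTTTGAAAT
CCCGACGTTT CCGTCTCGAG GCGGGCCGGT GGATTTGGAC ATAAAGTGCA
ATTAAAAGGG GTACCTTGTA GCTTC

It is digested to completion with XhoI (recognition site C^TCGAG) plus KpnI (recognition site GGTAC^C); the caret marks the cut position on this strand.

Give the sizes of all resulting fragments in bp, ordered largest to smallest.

XhoI sites (CTCGAG) start at positions 58, 95, 109, 165.
XhoI cuts after the first base of each site, so after positions 58, 95, 109, 165.
KpnI sites (GGTACC) start at positions 50, 210.
KpnI cuts after base 5 of each site (before the last base), so after positions 54, 214.
Combined cut positions: 54, 58, 95, 109, 165, 214.
Linear molecule, 6 cuts → 7 fragments:
  1–54 → 54 bp
  55–58 → 4 bp
  59–95 → 37 bp
  96–109 → 14 bp
  110–165 → 56 bp
  166–214 → 49 bp
  215–225 → 11 bp
Sorted largest to smallest: 56, 54, 49, 37, 14, 11, 4 bp.

56, 54, 49, 37, 14, 11, 4 bp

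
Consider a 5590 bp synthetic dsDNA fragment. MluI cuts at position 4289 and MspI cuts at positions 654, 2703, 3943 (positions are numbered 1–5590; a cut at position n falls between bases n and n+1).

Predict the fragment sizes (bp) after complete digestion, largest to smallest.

2049, 1301, 1240, 654, 346 bp

Combined cut positions (sorted): 654, 2703, 3943, 4289.
Linear molecule, 4 cuts → 5 fragments:
  654 − 0 = 654 bp
  2703 − 654 = 2049 bp
  3943 − 2703 = 1240 bp
  4289 − 3943 = 346 bp
  5590 − 4289 = 1301 bp
Sorted largest to smallest: 2049, 1301, 1240, 654, 346 bp.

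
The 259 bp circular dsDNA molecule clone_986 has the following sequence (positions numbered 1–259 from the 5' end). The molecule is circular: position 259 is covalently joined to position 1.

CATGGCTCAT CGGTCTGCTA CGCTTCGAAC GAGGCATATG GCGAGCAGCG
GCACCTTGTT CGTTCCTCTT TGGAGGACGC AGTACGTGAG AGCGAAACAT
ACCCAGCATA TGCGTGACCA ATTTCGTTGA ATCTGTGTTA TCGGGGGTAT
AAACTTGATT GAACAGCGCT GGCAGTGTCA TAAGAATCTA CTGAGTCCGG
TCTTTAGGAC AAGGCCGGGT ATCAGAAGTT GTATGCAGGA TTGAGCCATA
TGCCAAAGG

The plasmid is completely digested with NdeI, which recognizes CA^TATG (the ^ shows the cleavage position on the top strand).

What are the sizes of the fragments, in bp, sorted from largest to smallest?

NdeI sites (CATATG) start at positions 35, 107, 247.
NdeI cuts after base 2 of each site, so after positions 36, 108, 248.
Circular molecule, 3 cuts → 3 fragments:
  37–108 → 72 bp
  109–248 → 140 bp
  249–259 then 1–36 → 11 + 36 = 47 bp
Sorted largest to smallest: 140, 72, 47 bp.

140, 72, 47 bp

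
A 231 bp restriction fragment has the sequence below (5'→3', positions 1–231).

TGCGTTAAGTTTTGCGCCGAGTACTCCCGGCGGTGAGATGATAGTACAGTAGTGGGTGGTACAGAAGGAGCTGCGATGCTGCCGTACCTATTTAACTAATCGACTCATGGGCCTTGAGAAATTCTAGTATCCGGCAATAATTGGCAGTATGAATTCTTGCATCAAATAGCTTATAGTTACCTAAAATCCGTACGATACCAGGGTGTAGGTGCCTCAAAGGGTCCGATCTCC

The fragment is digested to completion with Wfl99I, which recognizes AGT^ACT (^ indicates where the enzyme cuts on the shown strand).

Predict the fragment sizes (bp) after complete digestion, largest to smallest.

209, 22 bp

The Wfl99I site (AGTACT) starts at position 20.
Wfl99I cuts after base 3 of each site, so after position 22.
Linear molecule, 1 cut → 2 fragments:
  1–22 → 22 bp
  23–231 → 209 bp
Sorted largest to smallest: 209, 22 bp.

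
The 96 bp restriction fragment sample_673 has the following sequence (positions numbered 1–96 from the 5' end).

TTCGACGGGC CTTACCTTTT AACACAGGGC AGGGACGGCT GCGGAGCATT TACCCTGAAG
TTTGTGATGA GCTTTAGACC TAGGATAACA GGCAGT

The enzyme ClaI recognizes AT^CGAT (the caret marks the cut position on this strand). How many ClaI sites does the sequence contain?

No occurrence of ATCGAT is present in the sequence.
ClaI does not cut: 0 sites.

0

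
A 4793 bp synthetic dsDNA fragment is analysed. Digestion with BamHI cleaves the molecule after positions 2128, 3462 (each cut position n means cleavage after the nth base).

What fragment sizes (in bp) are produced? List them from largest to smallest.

Linear molecule, 2 cuts → 3 fragments:
  2128 − 0 = 2128 bp
  3462 − 2128 = 1334 bp
  4793 − 3462 = 1331 bp
Sorted largest to smallest: 2128, 1334, 1331 bp.

2128, 1334, 1331 bp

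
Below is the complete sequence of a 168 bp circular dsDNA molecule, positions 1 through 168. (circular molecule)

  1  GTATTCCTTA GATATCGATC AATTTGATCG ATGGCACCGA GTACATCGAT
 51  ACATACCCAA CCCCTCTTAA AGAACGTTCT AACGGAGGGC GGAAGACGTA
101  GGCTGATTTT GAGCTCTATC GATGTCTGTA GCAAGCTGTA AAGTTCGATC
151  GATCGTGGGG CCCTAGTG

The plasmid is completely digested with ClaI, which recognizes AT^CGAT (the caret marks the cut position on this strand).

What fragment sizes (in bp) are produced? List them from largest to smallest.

ClaI sites (ATCGAT) start at positions 14, 27, 45, 118, 148.
ClaI cuts after base 2 of each site, so after positions 15, 28, 46, 119, 149.
Circular molecule, 5 cuts → 5 fragments:
  16–28 → 13 bp
  29–46 → 18 bp
  47–119 → 73 bp
  120–149 → 30 bp
  150–168 then 1–15 → 19 + 15 = 34 bp
Sorted largest to smallest: 73, 34, 30, 18, 13 bp.

73, 34, 30, 18, 13 bp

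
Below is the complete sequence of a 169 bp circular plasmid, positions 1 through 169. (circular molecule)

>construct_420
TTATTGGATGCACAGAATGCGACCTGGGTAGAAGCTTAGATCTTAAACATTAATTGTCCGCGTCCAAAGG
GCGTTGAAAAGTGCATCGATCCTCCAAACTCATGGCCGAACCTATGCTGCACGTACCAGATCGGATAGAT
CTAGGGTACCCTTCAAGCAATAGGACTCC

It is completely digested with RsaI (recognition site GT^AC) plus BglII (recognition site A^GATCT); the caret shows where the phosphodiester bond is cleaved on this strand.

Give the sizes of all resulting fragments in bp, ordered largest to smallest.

86, 60, 13, 10 bp

RsaI sites (GTAC) start at positions 123, 146.
RsaI cuts after base 2 of each site, so after positions 124, 147.
BglII sites (AGATCT) start at positions 38, 137.
BglII cuts after the first base of each site, so after positions 38, 137.
Combined cut positions: 38, 124, 137, 147.
Circular molecule, 4 cuts → 4 fragments:
  39–124 → 86 bp
  125–137 → 13 bp
  138–147 → 10 bp
  148–169 then 1–38 → 22 + 38 = 60 bp
Sorted largest to smallest: 86, 60, 13, 10 bp.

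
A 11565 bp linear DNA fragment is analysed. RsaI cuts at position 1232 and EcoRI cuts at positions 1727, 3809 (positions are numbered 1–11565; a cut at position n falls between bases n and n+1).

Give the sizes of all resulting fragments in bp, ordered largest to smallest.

7756, 2082, 1232, 495 bp

Combined cut positions (sorted): 1232, 1727, 3809.
Linear molecule, 3 cuts → 4 fragments:
  1232 − 0 = 1232 bp
  1727 − 1232 = 495 bp
  3809 − 1727 = 2082 bp
  11565 − 3809 = 7756 bp
Sorted largest to smallest: 7756, 2082, 1232, 495 bp.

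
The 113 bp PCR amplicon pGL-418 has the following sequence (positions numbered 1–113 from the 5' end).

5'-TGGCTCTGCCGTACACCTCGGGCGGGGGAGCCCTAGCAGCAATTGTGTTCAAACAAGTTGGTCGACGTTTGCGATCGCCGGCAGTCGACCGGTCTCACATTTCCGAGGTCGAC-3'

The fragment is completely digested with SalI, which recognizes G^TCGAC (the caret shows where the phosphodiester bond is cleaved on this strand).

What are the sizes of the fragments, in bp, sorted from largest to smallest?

61, 24, 23, 5 bp

SalI sites (GTCGAC) start at positions 61, 84, 108.
SalI cuts after the first base of each site, so after positions 61, 84, 108.
Linear molecule, 3 cuts → 4 fragments:
  1–61 → 61 bp
  62–84 → 23 bp
  85–108 → 24 bp
  109–113 → 5 bp
Sorted largest to smallest: 61, 24, 23, 5 bp.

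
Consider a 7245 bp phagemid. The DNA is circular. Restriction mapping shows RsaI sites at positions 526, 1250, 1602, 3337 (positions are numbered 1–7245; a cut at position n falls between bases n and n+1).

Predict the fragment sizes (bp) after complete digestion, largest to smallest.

4434, 1735, 724, 352 bp

Circular molecule, 4 cuts → 4 fragments:
  1250 − 526 = 724 bp
  1602 − 1250 = 352 bp
  3337 − 1602 = 1735 bp
  wrap: 7245 − 3337 + 526 = 4434 bp
Sorted largest to smallest: 4434, 1735, 724, 352 bp.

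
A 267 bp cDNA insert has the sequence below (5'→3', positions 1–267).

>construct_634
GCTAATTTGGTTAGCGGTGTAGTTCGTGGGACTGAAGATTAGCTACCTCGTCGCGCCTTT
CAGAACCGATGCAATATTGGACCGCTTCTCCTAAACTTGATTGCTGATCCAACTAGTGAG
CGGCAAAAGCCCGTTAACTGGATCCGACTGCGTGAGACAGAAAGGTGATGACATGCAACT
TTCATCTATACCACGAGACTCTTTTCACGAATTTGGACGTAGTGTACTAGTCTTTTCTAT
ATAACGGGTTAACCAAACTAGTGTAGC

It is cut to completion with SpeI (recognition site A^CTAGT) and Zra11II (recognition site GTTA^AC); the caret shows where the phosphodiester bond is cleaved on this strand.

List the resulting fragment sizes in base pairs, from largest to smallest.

SpeI sites (ACTAGT) start at positions 112, 226, 257.
SpeI cuts after the first base of each site, so after positions 112, 226, 257.
Zra11II sites (GTTAAC) start at positions 133, 248.
Zra11II cuts after base 4 of each site, so after positions 136, 251.
Combined cut positions: 112, 136, 226, 251, 257.
Linear molecule, 5 cuts → 6 fragments:
  1–112 → 112 bp
  113–136 → 24 bp
  137–226 → 90 bp
  227–251 → 25 bp
  252–257 → 6 bp
  258–267 → 10 bp
Sorted largest to smallest: 112, 90, 25, 24, 10, 6 bp.

112, 90, 25, 24, 10, 6 bp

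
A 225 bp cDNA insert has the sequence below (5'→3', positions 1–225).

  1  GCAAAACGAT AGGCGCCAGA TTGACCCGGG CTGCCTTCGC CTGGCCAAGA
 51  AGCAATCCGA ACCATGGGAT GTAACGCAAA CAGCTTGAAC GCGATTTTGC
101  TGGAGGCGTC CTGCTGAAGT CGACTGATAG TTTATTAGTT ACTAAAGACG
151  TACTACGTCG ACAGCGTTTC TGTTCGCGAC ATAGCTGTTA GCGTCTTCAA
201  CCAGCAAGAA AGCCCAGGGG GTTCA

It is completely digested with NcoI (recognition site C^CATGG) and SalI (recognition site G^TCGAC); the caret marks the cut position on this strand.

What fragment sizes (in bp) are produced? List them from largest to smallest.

The NcoI site (CCATGG) starts at position 62.
NcoI cuts after the first base of each site, so after position 62.
SalI sites (GTCGAC) start at positions 119, 157.
SalI cuts after the first base of each site, so after positions 119, 157.
Combined cut positions: 62, 119, 157.
Linear molecule, 3 cuts → 4 fragments:
  1–62 → 62 bp
  63–119 → 57 bp
  120–157 → 38 bp
  158–225 → 68 bp
Sorted largest to smallest: 68, 62, 57, 38 bp.

68, 62, 57, 38 bp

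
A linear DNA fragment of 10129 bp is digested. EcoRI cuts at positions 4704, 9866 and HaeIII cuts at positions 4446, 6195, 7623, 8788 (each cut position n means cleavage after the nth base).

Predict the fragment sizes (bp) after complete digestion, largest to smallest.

4446, 1491, 1428, 1165, 1078, 263, 258 bp

Combined cut positions (sorted): 4446, 4704, 6195, 7623, 8788, 9866.
Linear molecule, 6 cuts → 7 fragments:
  4446 − 0 = 4446 bp
  4704 − 4446 = 258 bp
  6195 − 4704 = 1491 bp
  7623 − 6195 = 1428 bp
  8788 − 7623 = 1165 bp
  9866 − 8788 = 1078 bp
  10129 − 9866 = 263 bp
Sorted largest to smallest: 4446, 1491, 1428, 1165, 1078, 263, 258 bp.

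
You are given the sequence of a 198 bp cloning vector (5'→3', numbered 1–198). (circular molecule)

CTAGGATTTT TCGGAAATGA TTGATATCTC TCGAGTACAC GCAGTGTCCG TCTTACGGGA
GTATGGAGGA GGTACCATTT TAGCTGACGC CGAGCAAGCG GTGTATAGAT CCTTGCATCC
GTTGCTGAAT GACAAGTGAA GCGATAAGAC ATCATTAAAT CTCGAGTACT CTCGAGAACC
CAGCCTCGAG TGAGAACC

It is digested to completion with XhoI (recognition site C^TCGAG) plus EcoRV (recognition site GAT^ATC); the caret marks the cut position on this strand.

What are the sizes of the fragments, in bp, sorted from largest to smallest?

XhoI sites (CTCGAG) start at positions 30, 161, 171, 185.
XhoI cuts after the first base of each site, so after positions 30, 161, 171, 185.
The EcoRV site (GATATC) starts at position 23.
EcoRV cuts after base 3 of each site, so after position 25.
Combined cut positions: 25, 30, 161, 171, 185.
Circular molecule, 5 cuts → 5 fragments:
  26–30 → 5 bp
  31–161 → 131 bp
  162–171 → 10 bp
  172–185 → 14 bp
  186–198 then 1–25 → 13 + 25 = 38 bp
Sorted largest to smallest: 131, 38, 14, 10, 5 bp.

131, 38, 14, 10, 5 bp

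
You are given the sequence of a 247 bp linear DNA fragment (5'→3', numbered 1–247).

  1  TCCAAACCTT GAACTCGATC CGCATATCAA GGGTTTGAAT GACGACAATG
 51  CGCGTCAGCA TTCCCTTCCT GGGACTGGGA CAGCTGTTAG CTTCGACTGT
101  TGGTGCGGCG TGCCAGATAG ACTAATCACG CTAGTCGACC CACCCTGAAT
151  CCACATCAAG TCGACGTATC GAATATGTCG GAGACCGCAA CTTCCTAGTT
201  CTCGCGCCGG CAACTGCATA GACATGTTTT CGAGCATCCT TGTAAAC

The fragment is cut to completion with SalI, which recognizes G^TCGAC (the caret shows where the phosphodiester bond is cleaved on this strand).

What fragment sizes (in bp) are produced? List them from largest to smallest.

SalI sites (GTCGAC) start at positions 134, 160.
SalI cuts after the first base of each site, so after positions 134, 160.
Linear molecule, 2 cuts → 3 fragments:
  1–134 → 134 bp
  135–160 → 26 bp
  161–247 → 87 bp
Sorted largest to smallest: 134, 87, 26 bp.

134, 87, 26 bp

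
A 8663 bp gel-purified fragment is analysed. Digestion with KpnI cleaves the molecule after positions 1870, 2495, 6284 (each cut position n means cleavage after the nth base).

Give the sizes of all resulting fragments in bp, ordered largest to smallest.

3789, 2379, 1870, 625 bp

Linear molecule, 3 cuts → 4 fragments:
  1870 − 0 = 1870 bp
  2495 − 1870 = 625 bp
  6284 − 2495 = 3789 bp
  8663 − 6284 = 2379 bp
Sorted largest to smallest: 3789, 2379, 1870, 625 bp.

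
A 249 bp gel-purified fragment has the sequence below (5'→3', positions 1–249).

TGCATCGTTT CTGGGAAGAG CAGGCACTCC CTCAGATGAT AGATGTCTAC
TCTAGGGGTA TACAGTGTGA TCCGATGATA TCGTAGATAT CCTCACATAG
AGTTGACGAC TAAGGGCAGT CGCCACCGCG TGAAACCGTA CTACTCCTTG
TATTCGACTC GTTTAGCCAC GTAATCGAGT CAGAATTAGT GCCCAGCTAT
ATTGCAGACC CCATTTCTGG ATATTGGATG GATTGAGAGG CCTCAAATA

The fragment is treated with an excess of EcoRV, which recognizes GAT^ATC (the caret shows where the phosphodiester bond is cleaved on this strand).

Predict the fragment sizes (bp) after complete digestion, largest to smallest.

EcoRV sites (GATATC) start at positions 77, 86.
EcoRV cuts after base 3 of each site, so after positions 79, 88.
Linear molecule, 2 cuts → 3 fragments:
  1–79 → 79 bp
  80–88 → 9 bp
  89–249 → 161 bp
Sorted largest to smallest: 161, 79, 9 bp.

161, 79, 9 bp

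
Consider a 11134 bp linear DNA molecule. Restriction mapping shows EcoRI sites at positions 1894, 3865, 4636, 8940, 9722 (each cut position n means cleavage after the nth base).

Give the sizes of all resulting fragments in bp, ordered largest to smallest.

4304, 1971, 1894, 1412, 782, 771 bp

Linear molecule, 5 cuts → 6 fragments:
  1894 − 0 = 1894 bp
  3865 − 1894 = 1971 bp
  4636 − 3865 = 771 bp
  8940 − 4636 = 4304 bp
  9722 − 8940 = 782 bp
  11134 − 9722 = 1412 bp
Sorted largest to smallest: 4304, 1971, 1894, 1412, 782, 771 bp.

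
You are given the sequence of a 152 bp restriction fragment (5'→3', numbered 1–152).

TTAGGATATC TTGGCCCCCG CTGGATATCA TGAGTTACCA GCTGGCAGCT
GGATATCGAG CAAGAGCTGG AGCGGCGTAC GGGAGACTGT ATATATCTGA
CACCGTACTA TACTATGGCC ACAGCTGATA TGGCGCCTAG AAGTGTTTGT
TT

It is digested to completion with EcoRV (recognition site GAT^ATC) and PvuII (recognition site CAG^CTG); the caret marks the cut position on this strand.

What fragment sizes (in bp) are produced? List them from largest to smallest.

EcoRV sites (GATATC) start at positions 5, 24, 52.
EcoRV cuts after base 3 of each site, so after positions 7, 26, 54.
PvuII sites (CAGCTG) start at positions 39, 46, 122.
PvuII cuts after base 3 of each site, so after positions 41, 48, 124.
Combined cut positions: 7, 26, 41, 48, 54, 124.
Linear molecule, 6 cuts → 7 fragments:
  1–7 → 7 bp
  8–26 → 19 bp
  27–41 → 15 bp
  42–48 → 7 bp
  49–54 → 6 bp
  55–124 → 70 bp
  125–152 → 28 bp
Sorted largest to smallest: 70, 28, 19, 15, 7, 7, 6 bp.

70, 28, 19, 15, 7, 7, 6 bp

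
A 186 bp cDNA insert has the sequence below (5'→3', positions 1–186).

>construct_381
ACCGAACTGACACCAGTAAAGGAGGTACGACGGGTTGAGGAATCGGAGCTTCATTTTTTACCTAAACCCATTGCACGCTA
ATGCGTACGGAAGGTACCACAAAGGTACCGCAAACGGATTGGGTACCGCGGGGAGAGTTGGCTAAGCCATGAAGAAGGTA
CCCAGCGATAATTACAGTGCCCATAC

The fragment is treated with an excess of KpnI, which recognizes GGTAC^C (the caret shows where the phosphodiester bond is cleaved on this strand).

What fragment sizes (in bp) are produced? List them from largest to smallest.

KpnI sites (GGTACC) start at positions 93, 104, 122, 157.
KpnI cuts after base 5 of each site (before the last base), so after positions 97, 108, 126, 161.
Linear molecule, 4 cuts → 5 fragments:
  1–97 → 97 bp
  98–108 → 11 bp
  109–126 → 18 bp
  127–161 → 35 bp
  162–186 → 25 bp
Sorted largest to smallest: 97, 35, 25, 18, 11 bp.

97, 35, 25, 18, 11 bp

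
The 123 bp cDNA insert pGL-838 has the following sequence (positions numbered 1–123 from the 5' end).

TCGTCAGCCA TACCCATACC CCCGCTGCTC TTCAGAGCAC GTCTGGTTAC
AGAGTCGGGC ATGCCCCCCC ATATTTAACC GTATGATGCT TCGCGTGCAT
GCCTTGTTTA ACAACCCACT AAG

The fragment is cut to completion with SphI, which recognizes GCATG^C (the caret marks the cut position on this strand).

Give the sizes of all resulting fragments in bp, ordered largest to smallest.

63, 38, 22 bp

SphI sites (GCATGC) start at positions 59, 97.
SphI cuts after base 5 of each site (before the last base), so after positions 63, 101.
Linear molecule, 2 cuts → 3 fragments:
  1–63 → 63 bp
  64–101 → 38 bp
  102–123 → 22 bp
Sorted largest to smallest: 63, 38, 22 bp.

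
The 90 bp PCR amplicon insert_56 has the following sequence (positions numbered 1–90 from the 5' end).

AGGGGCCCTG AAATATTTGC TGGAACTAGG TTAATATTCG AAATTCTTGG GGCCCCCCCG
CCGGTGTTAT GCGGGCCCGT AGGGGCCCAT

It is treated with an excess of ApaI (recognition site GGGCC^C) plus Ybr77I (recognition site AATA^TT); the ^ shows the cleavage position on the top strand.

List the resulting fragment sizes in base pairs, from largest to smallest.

ApaI sites (GGGCCC) start at positions 3, 50, 73, 83.
ApaI cuts after base 5 of each site (before the last base), so after positions 7, 54, 77, 87.
Ybr77I sites (AATATT) start at positions 12, 33.
Ybr77I cuts after base 4 of each site, so after positions 15, 36.
Combined cut positions: 7, 15, 36, 54, 77, 87.
Linear molecule, 6 cuts → 7 fragments:
  1–7 → 7 bp
  8–15 → 8 bp
  16–36 → 21 bp
  37–54 → 18 bp
  55–77 → 23 bp
  78–87 → 10 bp
  88–90 → 3 bp
Sorted largest to smallest: 23, 21, 18, 10, 8, 7, 3 bp.

23, 21, 18, 10, 8, 7, 3 bp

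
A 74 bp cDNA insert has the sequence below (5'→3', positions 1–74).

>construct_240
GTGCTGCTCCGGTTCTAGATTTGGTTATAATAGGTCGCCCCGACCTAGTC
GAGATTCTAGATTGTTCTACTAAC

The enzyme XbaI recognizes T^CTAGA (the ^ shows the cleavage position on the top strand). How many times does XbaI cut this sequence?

TCTAGA occurs starting at positions 14, 56.
XbaI cuts at 2 sites.

2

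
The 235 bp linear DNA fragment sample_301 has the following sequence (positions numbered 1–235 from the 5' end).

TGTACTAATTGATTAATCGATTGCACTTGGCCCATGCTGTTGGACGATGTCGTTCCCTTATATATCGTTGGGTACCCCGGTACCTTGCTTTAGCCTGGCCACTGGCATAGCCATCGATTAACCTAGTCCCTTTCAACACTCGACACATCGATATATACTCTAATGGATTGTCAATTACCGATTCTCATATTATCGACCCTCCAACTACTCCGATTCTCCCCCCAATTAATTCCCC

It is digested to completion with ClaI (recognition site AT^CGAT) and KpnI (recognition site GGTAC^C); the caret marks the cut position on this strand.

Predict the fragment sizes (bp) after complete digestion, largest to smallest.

ClaI sites (ATCGAT) start at positions 16, 113, 147.
ClaI cuts after base 2 of each site, so after positions 17, 114, 148.
KpnI sites (GGTACC) start at positions 71, 79.
KpnI cuts after base 5 of each site (before the last base), so after positions 75, 83.
Combined cut positions: 17, 75, 83, 114, 148.
Linear molecule, 5 cuts → 6 fragments:
  1–17 → 17 bp
  18–75 → 58 bp
  76–83 → 8 bp
  84–114 → 31 bp
  115–148 → 34 bp
  149–235 → 87 bp
Sorted largest to smallest: 87, 58, 34, 31, 17, 8 bp.

87, 58, 34, 31, 17, 8 bp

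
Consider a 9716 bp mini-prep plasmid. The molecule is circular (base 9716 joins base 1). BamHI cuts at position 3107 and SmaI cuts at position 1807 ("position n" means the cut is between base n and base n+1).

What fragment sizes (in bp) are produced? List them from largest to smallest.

Combined cut positions (sorted): 1807, 3107.
Circular molecule, 2 cuts → 2 fragments:
  3107 − 1807 = 1300 bp
  wrap: 9716 − 3107 + 1807 = 8416 bp
Sorted largest to smallest: 8416, 1300 bp.

8416, 1300 bp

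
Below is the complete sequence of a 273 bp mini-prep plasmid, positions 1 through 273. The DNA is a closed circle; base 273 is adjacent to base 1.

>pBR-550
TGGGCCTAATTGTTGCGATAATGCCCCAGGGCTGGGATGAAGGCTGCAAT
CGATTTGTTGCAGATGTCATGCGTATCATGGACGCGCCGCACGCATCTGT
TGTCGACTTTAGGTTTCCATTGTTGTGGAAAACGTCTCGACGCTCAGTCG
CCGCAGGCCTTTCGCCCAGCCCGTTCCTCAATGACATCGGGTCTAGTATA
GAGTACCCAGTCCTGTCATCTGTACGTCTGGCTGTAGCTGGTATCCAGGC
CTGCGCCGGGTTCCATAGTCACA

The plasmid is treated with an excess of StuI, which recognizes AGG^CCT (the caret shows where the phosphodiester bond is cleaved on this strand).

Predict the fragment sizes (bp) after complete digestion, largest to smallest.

181, 92 bp

StuI sites (AGGCCT) start at positions 155, 247.
StuI cuts after base 3 of each site, so after positions 157, 249.
Circular molecule, 2 cuts → 2 fragments:
  158–249 → 92 bp
  250–273 then 1–157 → 24 + 157 = 181 bp
Sorted largest to smallest: 181, 92 bp.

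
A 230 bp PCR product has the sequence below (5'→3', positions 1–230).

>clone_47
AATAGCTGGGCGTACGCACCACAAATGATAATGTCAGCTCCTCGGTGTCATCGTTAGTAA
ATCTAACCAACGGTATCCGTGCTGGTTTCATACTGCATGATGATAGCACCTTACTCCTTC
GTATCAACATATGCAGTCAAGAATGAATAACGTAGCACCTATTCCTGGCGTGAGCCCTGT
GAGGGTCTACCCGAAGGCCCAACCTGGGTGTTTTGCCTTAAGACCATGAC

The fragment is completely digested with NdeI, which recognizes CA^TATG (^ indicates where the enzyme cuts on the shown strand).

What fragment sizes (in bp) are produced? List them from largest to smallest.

The NdeI site (CATATG) starts at position 128.
NdeI cuts after base 2 of each site, so after position 129.
Linear molecule, 1 cut → 2 fragments:
  1–129 → 129 bp
  130–230 → 101 bp
Sorted largest to smallest: 129, 101 bp.

129, 101 bp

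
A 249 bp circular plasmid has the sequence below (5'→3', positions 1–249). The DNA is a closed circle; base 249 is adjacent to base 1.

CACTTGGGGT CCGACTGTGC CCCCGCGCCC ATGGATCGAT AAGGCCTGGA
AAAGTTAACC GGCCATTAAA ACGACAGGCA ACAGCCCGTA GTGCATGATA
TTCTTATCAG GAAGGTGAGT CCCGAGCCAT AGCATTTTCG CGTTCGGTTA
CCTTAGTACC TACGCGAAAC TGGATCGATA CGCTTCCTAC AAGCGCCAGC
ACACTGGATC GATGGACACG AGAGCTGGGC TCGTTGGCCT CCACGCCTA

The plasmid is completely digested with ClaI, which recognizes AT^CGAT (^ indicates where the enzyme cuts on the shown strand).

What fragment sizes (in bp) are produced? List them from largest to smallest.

139, 76, 34 bp

ClaI sites (ATCGAT) start at positions 35, 174, 208.
ClaI cuts after base 2 of each site, so after positions 36, 175, 209.
Circular molecule, 3 cuts → 3 fragments:
  37–175 → 139 bp
  176–209 → 34 bp
  210–249 then 1–36 → 40 + 36 = 76 bp
Sorted largest to smallest: 139, 76, 34 bp.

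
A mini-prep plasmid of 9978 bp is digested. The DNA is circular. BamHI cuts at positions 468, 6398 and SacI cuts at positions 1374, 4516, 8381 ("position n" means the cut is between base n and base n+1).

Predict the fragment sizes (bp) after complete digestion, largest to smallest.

3142, 2065, 1983, 1882, 906 bp

Combined cut positions (sorted): 468, 1374, 4516, 6398, 8381.
Circular molecule, 5 cuts → 5 fragments:
  1374 − 468 = 906 bp
  4516 − 1374 = 3142 bp
  6398 − 4516 = 1882 bp
  8381 − 6398 = 1983 bp
  wrap: 9978 − 8381 + 468 = 2065 bp
Sorted largest to smallest: 3142, 2065, 1983, 1882, 906 bp.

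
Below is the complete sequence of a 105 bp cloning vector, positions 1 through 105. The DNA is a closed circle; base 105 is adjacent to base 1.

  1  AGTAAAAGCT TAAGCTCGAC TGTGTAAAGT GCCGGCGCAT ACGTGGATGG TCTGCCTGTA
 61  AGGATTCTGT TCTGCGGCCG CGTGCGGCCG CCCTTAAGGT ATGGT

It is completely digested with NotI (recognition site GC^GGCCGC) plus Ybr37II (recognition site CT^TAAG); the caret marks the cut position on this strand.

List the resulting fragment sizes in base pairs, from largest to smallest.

65, 21, 10, 9 bp

NotI sites (GCGGCCGC) start at positions 74, 84.
NotI cuts after base 2 of each site, so after positions 75, 85.
Ybr37II sites (CTTAAG) start at positions 9, 93.
Ybr37II cuts after base 2 of each site, so after positions 10, 94.
Combined cut positions: 10, 75, 85, 94.
Circular molecule, 4 cuts → 4 fragments:
  11–75 → 65 bp
  76–85 → 10 bp
  86–94 → 9 bp
  95–105 then 1–10 → 11 + 10 = 21 bp
Sorted largest to smallest: 65, 21, 10, 9 bp.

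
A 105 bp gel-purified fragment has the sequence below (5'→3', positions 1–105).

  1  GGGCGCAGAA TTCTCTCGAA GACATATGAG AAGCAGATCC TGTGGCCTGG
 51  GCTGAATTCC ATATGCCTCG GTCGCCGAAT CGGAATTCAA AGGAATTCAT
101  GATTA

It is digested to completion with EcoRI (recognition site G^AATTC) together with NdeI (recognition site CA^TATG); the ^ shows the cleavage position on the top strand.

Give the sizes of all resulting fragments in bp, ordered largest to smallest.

30, 22, 16, 12, 10, 8, 7 bp

EcoRI sites (GAATTC) start at positions 8, 54, 83, 93.
EcoRI cuts after the first base of each site, so after positions 8, 54, 83, 93.
NdeI sites (CATATG) start at positions 23, 60.
NdeI cuts after base 2 of each site, so after positions 24, 61.
Combined cut positions: 8, 24, 54, 61, 83, 93.
Linear molecule, 6 cuts → 7 fragments:
  1–8 → 8 bp
  9–24 → 16 bp
  25–54 → 30 bp
  55–61 → 7 bp
  62–83 → 22 bp
  84–93 → 10 bp
  94–105 → 12 bp
Sorted largest to smallest: 30, 22, 16, 12, 10, 8, 7 bp.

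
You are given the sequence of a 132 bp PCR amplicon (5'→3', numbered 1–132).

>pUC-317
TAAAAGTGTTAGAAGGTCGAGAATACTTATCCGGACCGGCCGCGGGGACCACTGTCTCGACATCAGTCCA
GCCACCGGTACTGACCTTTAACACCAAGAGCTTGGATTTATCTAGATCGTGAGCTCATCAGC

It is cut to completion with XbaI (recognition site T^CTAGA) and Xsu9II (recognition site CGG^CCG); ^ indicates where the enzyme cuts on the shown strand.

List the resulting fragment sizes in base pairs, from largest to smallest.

The XbaI site (TCTAGA) starts at position 111.
XbaI cuts after the first base of each site, so after position 111.
The Xsu9II site (CGGCCG) starts at position 37.
Xsu9II cuts after base 3 of each site, so after position 39.
Combined cut positions: 39, 111.
Linear molecule, 2 cuts → 3 fragments:
  1–39 → 39 bp
  40–111 → 72 bp
  112–132 → 21 bp
Sorted largest to smallest: 72, 39, 21 bp.

72, 39, 21 bp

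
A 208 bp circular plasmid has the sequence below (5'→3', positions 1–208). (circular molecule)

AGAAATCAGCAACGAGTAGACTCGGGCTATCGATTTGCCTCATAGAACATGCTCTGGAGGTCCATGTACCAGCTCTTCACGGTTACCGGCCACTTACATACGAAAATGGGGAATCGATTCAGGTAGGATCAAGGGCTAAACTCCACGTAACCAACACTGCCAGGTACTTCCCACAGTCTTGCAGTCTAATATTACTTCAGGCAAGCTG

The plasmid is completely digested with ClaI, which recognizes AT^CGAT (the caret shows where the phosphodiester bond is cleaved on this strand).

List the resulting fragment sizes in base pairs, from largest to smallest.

124, 84 bp

ClaI sites (ATCGAT) start at positions 29, 113.
ClaI cuts after base 2 of each site, so after positions 30, 114.
Circular molecule, 2 cuts → 2 fragments:
  31–114 → 84 bp
  115–208 then 1–30 → 94 + 30 = 124 bp
Sorted largest to smallest: 124, 84 bp.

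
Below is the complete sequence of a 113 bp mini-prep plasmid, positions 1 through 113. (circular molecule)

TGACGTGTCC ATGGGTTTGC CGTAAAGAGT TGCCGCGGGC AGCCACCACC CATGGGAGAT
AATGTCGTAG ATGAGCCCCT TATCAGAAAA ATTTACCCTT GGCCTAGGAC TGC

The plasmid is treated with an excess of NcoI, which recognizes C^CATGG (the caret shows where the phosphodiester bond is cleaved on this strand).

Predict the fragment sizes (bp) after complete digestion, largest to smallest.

NcoI sites (CCATGG) start at positions 9, 50.
NcoI cuts after the first base of each site, so after positions 9, 50.
Circular molecule, 2 cuts → 2 fragments:
  10–50 → 41 bp
  51–113 then 1–9 → 63 + 9 = 72 bp
Sorted largest to smallest: 72, 41 bp.

72, 41 bp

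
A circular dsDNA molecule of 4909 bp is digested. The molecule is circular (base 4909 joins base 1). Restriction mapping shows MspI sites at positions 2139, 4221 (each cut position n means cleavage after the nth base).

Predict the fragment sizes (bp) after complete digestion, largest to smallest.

2827, 2082 bp

Circular molecule, 2 cuts → 2 fragments:
  4221 − 2139 = 2082 bp
  wrap: 4909 − 4221 + 2139 = 2827 bp
Sorted largest to smallest: 2827, 2082 bp.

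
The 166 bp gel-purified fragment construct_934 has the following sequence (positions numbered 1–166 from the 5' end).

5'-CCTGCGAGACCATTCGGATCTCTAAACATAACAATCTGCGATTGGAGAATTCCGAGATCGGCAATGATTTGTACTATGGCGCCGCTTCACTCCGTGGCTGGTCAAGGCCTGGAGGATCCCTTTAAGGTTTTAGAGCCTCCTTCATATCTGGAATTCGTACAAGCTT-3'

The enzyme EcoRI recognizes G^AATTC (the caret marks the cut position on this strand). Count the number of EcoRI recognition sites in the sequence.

2

GAATTC occurs starting at positions 47, 151.
EcoRI cuts at 2 sites.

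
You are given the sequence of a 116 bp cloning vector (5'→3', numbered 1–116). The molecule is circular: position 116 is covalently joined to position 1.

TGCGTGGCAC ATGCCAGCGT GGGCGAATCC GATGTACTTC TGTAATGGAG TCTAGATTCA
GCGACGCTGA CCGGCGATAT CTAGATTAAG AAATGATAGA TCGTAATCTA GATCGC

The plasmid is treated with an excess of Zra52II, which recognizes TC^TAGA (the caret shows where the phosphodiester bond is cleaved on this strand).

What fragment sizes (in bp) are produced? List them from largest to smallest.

60, 29, 27 bp

Zra52II sites (TCTAGA) start at positions 51, 80, 107.
Zra52II cuts after base 2 of each site, so after positions 52, 81, 108.
Circular molecule, 3 cuts → 3 fragments:
  53–81 → 29 bp
  82–108 → 27 bp
  109–116 then 1–52 → 8 + 52 = 60 bp
Sorted largest to smallest: 60, 29, 27 bp.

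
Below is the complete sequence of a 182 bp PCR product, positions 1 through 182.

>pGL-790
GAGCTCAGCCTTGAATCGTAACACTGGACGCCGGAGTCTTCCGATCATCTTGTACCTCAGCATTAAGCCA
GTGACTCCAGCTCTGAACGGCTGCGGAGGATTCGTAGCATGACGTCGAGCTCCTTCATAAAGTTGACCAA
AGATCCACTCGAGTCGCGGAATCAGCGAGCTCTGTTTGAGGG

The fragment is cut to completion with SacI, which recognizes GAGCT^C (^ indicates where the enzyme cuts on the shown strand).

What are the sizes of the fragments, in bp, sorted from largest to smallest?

SacI sites (GAGCTC) start at positions 1, 117, 167.
SacI cuts after base 5 of each site (before the last base), so after positions 5, 121, 171.
Linear molecule, 3 cuts → 4 fragments:
  1–5 → 5 bp
  6–121 → 116 bp
  122–171 → 50 bp
  172–182 → 11 bp
Sorted largest to smallest: 116, 50, 11, 5 bp.

116, 50, 11, 5 bp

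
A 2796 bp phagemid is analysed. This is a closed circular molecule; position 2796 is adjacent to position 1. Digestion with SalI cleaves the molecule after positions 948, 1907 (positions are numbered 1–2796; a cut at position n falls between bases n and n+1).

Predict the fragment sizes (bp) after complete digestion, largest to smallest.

1837, 959 bp

Circular molecule, 2 cuts → 2 fragments:
  1907 − 948 = 959 bp
  wrap: 2796 − 1907 + 948 = 1837 bp
Sorted largest to smallest: 1837, 959 bp.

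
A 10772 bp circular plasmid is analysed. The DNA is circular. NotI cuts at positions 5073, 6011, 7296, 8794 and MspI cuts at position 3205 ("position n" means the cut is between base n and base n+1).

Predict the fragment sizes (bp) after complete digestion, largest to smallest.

5183, 1868, 1498, 1285, 938 bp

Combined cut positions (sorted): 3205, 5073, 6011, 7296, 8794.
Circular molecule, 5 cuts → 5 fragments:
  5073 − 3205 = 1868 bp
  6011 − 5073 = 938 bp
  7296 − 6011 = 1285 bp
  8794 − 7296 = 1498 bp
  wrap: 10772 − 8794 + 3205 = 5183 bp
Sorted largest to smallest: 5183, 1868, 1498, 1285, 938 bp.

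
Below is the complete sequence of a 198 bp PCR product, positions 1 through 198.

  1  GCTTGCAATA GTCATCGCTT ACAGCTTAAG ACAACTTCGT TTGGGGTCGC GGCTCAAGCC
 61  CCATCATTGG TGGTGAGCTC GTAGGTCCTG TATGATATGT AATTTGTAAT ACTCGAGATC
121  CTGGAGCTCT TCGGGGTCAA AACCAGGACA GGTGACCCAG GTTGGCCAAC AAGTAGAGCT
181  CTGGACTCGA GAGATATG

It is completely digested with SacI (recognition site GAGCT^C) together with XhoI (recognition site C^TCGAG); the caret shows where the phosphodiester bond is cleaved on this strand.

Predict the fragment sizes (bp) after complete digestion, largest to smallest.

SacI sites (GAGCTC) start at positions 75, 124, 176.
SacI cuts after base 5 of each site (before the last base), so after positions 79, 128, 180.
XhoI sites (CTCGAG) start at positions 112, 186.
XhoI cuts after the first base of each site, so after positions 112, 186.
Combined cut positions: 79, 112, 128, 180, 186.
Linear molecule, 5 cuts → 6 fragments:
  1–79 → 79 bp
  80–112 → 33 bp
  113–128 → 16 bp
  129–180 → 52 bp
  181–186 → 6 bp
  187–198 → 12 bp
Sorted largest to smallest: 79, 52, 33, 16, 12, 6 bp.

79, 52, 33, 16, 12, 6 bp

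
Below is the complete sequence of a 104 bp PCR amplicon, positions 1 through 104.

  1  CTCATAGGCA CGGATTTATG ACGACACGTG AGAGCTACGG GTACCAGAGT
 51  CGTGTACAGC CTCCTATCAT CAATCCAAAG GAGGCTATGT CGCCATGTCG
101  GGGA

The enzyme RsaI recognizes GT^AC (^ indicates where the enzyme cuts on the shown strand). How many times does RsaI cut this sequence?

2

GTAC occurs starting at positions 41, 54.
RsaI cuts at 2 sites.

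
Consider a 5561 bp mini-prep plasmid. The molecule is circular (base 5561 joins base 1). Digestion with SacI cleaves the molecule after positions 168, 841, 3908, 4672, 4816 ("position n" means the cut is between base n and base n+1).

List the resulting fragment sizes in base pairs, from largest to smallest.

Circular molecule, 5 cuts → 5 fragments:
  841 − 168 = 673 bp
  3908 − 841 = 3067 bp
  4672 − 3908 = 764 bp
  4816 − 4672 = 144 bp
  wrap: 5561 − 4816 + 168 = 913 bp
Sorted largest to smallest: 3067, 913, 764, 673, 144 bp.

3067, 913, 764, 673, 144 bp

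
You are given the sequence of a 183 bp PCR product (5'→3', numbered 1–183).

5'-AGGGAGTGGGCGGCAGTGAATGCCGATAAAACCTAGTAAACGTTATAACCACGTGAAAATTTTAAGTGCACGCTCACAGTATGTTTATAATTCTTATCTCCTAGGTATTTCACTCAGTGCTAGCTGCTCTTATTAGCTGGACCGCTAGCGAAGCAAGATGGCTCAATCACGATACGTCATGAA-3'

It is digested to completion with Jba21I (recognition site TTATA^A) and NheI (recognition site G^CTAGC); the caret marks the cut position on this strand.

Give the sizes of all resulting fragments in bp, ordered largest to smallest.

Jba21I sites (TTATAA) start at positions 43, 85.
Jba21I cuts after base 5 of each site (before the last base), so after positions 47, 89.
NheI sites (GCTAGC) start at positions 119, 144.
NheI cuts after the first base of each site, so after positions 119, 144.
Combined cut positions: 47, 89, 119, 144.
Linear molecule, 4 cuts → 5 fragments:
  1–47 → 47 bp
  48–89 → 42 bp
  90–119 → 30 bp
  120–144 → 25 bp
  145–183 → 39 bp
Sorted largest to smallest: 47, 42, 39, 30, 25 bp.

47, 42, 39, 30, 25 bp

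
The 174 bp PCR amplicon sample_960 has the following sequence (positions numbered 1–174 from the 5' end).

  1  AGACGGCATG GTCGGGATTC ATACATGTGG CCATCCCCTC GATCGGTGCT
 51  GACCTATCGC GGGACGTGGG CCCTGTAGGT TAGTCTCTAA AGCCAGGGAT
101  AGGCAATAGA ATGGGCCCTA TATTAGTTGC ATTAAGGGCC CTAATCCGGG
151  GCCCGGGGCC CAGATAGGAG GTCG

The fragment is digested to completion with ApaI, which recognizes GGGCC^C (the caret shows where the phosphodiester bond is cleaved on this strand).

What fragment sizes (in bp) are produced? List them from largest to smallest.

72, 45, 23, 14, 13, 7 bp

ApaI sites (GGGCCC) start at positions 68, 113, 136, 149, 156.
ApaI cuts after base 5 of each site (before the last base), so after positions 72, 117, 140, 153, 160.
Linear molecule, 5 cuts → 6 fragments:
  1–72 → 72 bp
  73–117 → 45 bp
  118–140 → 23 bp
  141–153 → 13 bp
  154–160 → 7 bp
  161–174 → 14 bp
Sorted largest to smallest: 72, 45, 23, 14, 13, 7 bp.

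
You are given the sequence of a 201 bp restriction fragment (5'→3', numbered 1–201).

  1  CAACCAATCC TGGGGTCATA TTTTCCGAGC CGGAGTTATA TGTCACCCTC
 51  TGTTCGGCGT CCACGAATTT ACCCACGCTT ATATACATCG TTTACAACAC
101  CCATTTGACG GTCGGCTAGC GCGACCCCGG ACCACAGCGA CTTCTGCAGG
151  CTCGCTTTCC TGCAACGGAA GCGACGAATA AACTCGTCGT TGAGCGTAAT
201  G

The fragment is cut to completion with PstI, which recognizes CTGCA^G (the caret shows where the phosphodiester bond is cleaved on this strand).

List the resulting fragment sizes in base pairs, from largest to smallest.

The PstI site (CTGCAG) starts at position 144.
PstI cuts after base 5 of each site (before the last base), so after position 148.
Linear molecule, 1 cut → 2 fragments:
  1–148 → 148 bp
  149–201 → 53 bp
Sorted largest to smallest: 148, 53 bp.

148, 53 bp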